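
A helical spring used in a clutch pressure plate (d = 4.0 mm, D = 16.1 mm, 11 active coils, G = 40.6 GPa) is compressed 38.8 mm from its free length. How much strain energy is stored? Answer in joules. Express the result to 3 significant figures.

21.3 J

k = Gd⁴/(8D³N_a) = (40.6×10³)(4.0⁴)/(8·16.1³·11) = 28.301 N/mm
U = ½kδ² = 0.5 × 28.301 × 38.8² = 21303 N·mm = 21.303 J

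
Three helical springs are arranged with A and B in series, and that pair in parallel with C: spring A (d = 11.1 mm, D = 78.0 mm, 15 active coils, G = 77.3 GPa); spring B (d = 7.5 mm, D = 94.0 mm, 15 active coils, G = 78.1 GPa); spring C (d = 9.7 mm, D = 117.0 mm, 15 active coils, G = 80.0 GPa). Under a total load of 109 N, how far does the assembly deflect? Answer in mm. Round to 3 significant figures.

k_A = Gd⁴/(8D³N_a) = (77.3×10³)(11.1⁴)/(8·78.0³·15) = 20.607 N/mm
k_B = Gd⁴/(8D³N_a) = (78.1×10³)(7.5⁴)/(8·94.0³·15) = 2.4793 N/mm
k_C = Gd⁴/(8D³N_a) = (80.0×10³)(9.7⁴)/(8·117.0³·15) = 3.685 N/mm
Springs A,B series: k_AB = 1/(1/20.607+1/2.4793) = 2.213 N/mm; parallel with C: k_eq = 2.213+3.685 = 5.8981 N/mm
δ = F/k_eq = 109/5.8981 = 18.481 mm

18.5 mm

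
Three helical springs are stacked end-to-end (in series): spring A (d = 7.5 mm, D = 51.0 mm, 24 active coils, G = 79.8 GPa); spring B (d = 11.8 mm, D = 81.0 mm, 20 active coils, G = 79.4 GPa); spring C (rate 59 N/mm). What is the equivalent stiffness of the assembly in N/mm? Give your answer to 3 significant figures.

5.78 N/mm

k_A = Gd⁴/(8D³N_a) = (79.8×10³)(7.5⁴)/(8·51.0³·24) = 9.9137 N/mm
k_B = Gd⁴/(8D³N_a) = (79.4×10³)(11.8⁴)/(8·81.0³·20) = 18.104 N/mm
Series: 1/k_eq = 1/9.9137 + 1/18.104 + 1/59 = 0.17306; k_eq = 5.7785 N/mm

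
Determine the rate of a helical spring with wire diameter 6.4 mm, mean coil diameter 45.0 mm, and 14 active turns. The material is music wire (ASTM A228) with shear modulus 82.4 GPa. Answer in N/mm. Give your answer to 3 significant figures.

13.5 N/mm

k = Gd⁴/(8D³N_a) = (82.4×10³ × 6.4⁴) / (8 × 45.0³ × 14)
  = 1.38244e+08 / 1.0206e+07 = 13.545 N/mm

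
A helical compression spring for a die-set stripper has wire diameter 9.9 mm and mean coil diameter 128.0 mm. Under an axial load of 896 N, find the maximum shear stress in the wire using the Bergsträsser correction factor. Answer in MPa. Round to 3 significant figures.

Spring index C = D/d = 128.0/9.9 = 12.9293
K_B = (4C+2)/(4C−3) = 53.717/48.717 = 1.1026
τ₀ = 8FD/(πd³) = 8·896·128.0/(π·9.9³) = 917504/3048.3 = 300.99 MPa
τ_max = K·τ₀ = 1.1026 × 300.99 = 331.88 MPa

332 MPa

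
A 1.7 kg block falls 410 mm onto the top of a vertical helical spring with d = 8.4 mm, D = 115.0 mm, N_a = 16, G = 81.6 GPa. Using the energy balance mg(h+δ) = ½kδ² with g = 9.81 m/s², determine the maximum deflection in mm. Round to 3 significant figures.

k = Gd⁴/(8D³N_a) = (81.6×10³)(8.4⁴)/(8·115.0³·16) = 2.0869 N/mm
W = mg = 1.7 × 9.81 = 16.677 N
½kδ² − Wδ − Wh = 0 → δ = (W + √(W² + 2kWh))/k
δ = (16.677 + √(278.12 + 28538.8))/2.0869 = (16.677 + 169.76)/2.0869 = 89.334 mm

89.3 mm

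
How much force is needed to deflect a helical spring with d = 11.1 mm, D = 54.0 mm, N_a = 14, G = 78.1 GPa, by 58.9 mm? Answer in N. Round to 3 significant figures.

k = Gd⁴/(8D³N_a) = (78.1×10³)(11.1⁴)/(8·54.0³·14) = 67.227 N/mm
F = k·δ = 67.227 × 58.9 = 3959.7 N

3960 N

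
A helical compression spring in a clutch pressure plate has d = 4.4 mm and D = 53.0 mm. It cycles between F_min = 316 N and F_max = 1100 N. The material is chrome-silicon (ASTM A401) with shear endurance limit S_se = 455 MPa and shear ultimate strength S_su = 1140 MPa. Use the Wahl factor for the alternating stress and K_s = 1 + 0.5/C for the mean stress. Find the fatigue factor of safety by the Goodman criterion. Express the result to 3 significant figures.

0.392

C = D/d = 53.0/4.4 = 12.0455; K_W = (4C−1)/(4C−4)+0.615/C = 1.1190; K_s = 1+0.5/C = 1.0415
F_a = (F_max−F_min)/2 = 392 N; F_m = (F_max+F_min)/2 = 708 N
τ_a = K_W·8F_aD/(πd³) = 1.1190 × 621.07 = 694.96 MPa
τ_m = K_s·8F_mD/(πd³) = 1.0415 × 1121.7 = 1168.3 MPa
Goodman: 1/n_f = τ_a/S_se + τ_m/S_su = 694.96/455 + 1168.3/1140 = 1.52738 + 1.02482 = 2.5522
n_f = 1/2.5522 = 0.3918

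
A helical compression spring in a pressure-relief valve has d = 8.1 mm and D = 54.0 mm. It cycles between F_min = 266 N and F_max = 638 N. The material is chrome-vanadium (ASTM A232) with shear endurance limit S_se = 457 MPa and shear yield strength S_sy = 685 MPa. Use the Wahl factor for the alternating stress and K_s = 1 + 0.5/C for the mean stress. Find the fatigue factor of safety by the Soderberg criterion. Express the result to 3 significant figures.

3.20

C = D/d = 54.0/8.1 = 6.6667; K_W = (4C−1)/(4C−4)+0.615/C = 1.2246; K_s = 1+0.5/C = 1.0750
F_a = (F_max−F_min)/2 = 186 N; F_m = (F_max+F_min)/2 = 452 N
τ_a = K_W·8F_aD/(πd³) = 1.2246 × 48.127 = 58.937 MPa
τ_m = K_s·8F_mD/(πd³) = 1.0750 × 116.95 = 125.73 MPa
Soderberg: 1/n_f = τ_a/S_se + τ_m/S_sy = 58.937/457 + 125.73/685 = 0.12896 + 0.18354 = 0.31251
n_f = 1/0.31251 = 3.2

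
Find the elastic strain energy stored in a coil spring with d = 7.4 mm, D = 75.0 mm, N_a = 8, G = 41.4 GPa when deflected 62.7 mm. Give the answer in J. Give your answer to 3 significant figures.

9.04 J

k = Gd⁴/(8D³N_a) = (41.4×10³)(7.4⁴)/(8·75.0³·8) = 4.5979 N/mm
U = ½kδ² = 0.5 × 4.5979 × 62.7² = 9037.9 N·mm = 9.0379 J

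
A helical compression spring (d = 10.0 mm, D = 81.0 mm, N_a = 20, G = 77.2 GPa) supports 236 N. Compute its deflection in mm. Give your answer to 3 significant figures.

26.0 mm

k = Gd⁴/(8D³N_a) = (77.2×10³)(10.0⁴)/(8·81.0³·20) = 9.0791 N/mm
δ = F/k = 236 / 9.0791 = 25.994 mm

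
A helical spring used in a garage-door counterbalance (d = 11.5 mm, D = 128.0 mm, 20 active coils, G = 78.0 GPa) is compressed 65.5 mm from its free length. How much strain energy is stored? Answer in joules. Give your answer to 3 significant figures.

k = Gd⁴/(8D³N_a) = (78.0×10³)(11.5⁴)/(8·128.0³·20) = 4.0657 N/mm
U = ½kδ² = 0.5 × 4.0657 × 65.5² = 8721.4 N·mm = 8.7214 J

8.72 J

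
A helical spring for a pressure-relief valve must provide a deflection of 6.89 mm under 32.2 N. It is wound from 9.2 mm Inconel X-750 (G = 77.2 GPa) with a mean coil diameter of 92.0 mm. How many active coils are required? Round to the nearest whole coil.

19

Required rate k = F/δ = 32.2/6.89 = 4.6734 N/mm
N_a = Gd⁴/(8D³k) = (77.2×10³ × 9.2⁴)/(8 × 92.0³ × 4.6734)
    = 5.53055e+08 / 2.91132e+07 = 19 → 19 coils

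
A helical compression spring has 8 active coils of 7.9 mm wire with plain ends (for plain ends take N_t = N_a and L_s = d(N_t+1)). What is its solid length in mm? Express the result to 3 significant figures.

plain ends: N_t = N_a = 8
L_s = d·(N_t+1) = 7.9 × 9 = 71.1 mm

71.1 mm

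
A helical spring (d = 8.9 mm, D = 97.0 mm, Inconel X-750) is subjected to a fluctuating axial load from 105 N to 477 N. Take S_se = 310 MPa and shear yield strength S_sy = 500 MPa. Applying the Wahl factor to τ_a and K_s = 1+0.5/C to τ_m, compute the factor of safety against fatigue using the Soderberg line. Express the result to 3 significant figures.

2.22

C = D/d = 97.0/8.9 = 10.8989; K_W = (4C−1)/(4C−4)+0.615/C = 1.1322; K_s = 1+0.5/C = 1.0459
F_a = (F_max−F_min)/2 = 186 N; F_m = (F_max+F_min)/2 = 291 N
τ_a = K_W·8F_aD/(πd³) = 1.1322 × 65.171 = 73.786 MPa
τ_m = K_s·8F_mD/(πd³) = 1.0459 × 101.96 = 106.64 MPa
Soderberg: 1/n_f = τ_a/S_se + τ_m/S_sy = 73.786/310 + 106.64/500 = 0.23802 + 0.21328 = 0.4513
n_f = 1/0.4513 = 2.216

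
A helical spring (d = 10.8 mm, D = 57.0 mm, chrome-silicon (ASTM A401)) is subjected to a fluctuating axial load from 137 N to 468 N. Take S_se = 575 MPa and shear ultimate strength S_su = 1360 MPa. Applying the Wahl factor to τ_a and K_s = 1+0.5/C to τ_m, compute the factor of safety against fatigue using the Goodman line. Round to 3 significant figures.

14.1

C = D/d = 57.0/10.8 = 5.2778; K_W = (4C−1)/(4C−4)+0.615/C = 1.2919; K_s = 1+0.5/C = 1.0947
F_a = (F_max−F_min)/2 = 165.5 N; F_m = (F_max+F_min)/2 = 302.5 N
τ_a = K_W·8F_aD/(πd³) = 1.2919 × 19.07 = 24.635 MPa
τ_m = K_s·8F_mD/(πd³) = 1.0947 × 34.855 = 38.157 MPa
Goodman: 1/n_f = τ_a/S_se + τ_m/S_su = 24.635/575 + 38.157/1360 = 0.04284 + 0.02806 = 0.070901
n_f = 1/0.070901 = 14.1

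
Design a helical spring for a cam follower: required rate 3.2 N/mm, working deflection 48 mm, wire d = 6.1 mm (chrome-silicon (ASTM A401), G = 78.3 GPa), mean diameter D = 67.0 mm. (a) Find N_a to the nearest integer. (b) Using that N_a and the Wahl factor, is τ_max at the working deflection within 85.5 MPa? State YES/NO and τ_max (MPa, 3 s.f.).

(a) 14 coils; (b) NO, τ_max = 131 MPa

N_a = Gd⁴/(8D³k) = (78.3×10³)(6.1⁴)/(8·67.0³·3.2) = 14.08 → N_a = 14
Actual rate k = Gd⁴/(8D³·14) = 3.2184 N/mm
Working load F = kδ = 3.2184·48 = 154.48 N
C = 67.0/6.1 = 10.9836; K_W = (4C−1)/(4C−4)+0.615/C = 1.1311
τ_max = K_W·8FD/(πd³) = 1.1311·116.12 = 131.34 MPa
τ_max > 85.5 MPa → exceeds allowable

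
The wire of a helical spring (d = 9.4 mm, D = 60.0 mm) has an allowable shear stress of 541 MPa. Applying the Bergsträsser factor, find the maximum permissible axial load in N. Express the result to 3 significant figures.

2410 N

C = D/d = 60.0/9.4 = 6.3830
K_B = (4C+2)/(4C−3) = 27.532/22.532 = 1.2219
τ_max = K·8FD/(πd³) → F_max = τ_allow·πd³/(8DK)
F_max = 541·π·9.4³/(8·60.0·1.2219) = 1.4117e+06/586.52 = 2406.9 N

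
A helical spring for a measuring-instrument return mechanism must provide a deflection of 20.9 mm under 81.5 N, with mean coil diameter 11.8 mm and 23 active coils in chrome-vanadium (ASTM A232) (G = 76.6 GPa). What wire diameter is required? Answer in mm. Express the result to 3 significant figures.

1.98 mm

Required rate k = F/δ = 81.5/20.9 = 3.8995 N/mm
d = (8D³N_a·k / G)^(1/4) = (8·11.8³·23·3.8995 / (76.6×10³))^0.25
  = (15.39)^0.25 = 1.9807 mm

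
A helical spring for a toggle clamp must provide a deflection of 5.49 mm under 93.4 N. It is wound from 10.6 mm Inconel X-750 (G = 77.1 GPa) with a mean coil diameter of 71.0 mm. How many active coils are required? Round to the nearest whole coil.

20

Required rate k = F/δ = 93.4/5.49 = 17.013 N/mm
N_a = Gd⁴/(8D³k) = (77.1×10³ × 10.6⁴)/(8 × 71.0³ × 17.013)
    = 9.7337e+08 / 4.87124e+07 = 19.98 → 20 coils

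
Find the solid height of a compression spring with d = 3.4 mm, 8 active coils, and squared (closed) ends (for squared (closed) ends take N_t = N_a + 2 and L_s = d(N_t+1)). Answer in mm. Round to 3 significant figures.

37.4 mm

squared (closed) ends: N_t = N_a + 2 = 8 + 2 = 10
L_s = d·(N_t+1) = 3.4 × 11 = 37.4 mm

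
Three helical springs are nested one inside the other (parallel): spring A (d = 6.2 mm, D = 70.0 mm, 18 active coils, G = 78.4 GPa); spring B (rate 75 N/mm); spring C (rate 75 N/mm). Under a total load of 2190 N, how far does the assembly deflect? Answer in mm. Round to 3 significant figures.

14.4 mm

k_A = Gd⁴/(8D³N_a) = (78.4×10³)(6.2⁴)/(8·70.0³·18) = 2.3455 N/mm
Parallel: k_eq = 2.3455 + 75 + 75 = 152.35 N/mm
δ = F/k_eq = 2190/152.35 = 14.375 mm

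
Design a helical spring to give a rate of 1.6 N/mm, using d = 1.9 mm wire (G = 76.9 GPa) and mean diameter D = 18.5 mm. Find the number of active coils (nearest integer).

12

N_a = Gd⁴/(8D³k) = (76.9×10³ × 1.9⁴)/(8 × 18.5³ × 1.6)
    = 1.00217e+06 / 81044.8 = 12.37 → 12 coils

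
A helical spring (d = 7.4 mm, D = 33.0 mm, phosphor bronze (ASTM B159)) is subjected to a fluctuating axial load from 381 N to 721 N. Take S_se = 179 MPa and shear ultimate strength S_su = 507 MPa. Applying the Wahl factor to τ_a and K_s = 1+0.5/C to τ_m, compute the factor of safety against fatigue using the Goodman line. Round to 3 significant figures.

C = D/d = 33.0/7.4 = 4.4595; K_W = (4C−1)/(4C−4)+0.615/C = 1.3547; K_s = 1+0.5/C = 1.1121
F_a = (F_max−F_min)/2 = 170 N; F_m = (F_max+F_min)/2 = 551 N
τ_a = K_W·8F_aD/(πd³) = 1.3547 × 35.254 = 47.759 MPa
τ_m = K_s·8F_mD/(πd³) = 1.1121 × 114.26 = 127.08 MPa
Goodman: 1/n_f = τ_a/S_se + τ_m/S_su = 47.759/179 + 127.08/507 = 0.26681 + 0.25064 = 0.51745
n_f = 1/0.51745 = 1.933

1.93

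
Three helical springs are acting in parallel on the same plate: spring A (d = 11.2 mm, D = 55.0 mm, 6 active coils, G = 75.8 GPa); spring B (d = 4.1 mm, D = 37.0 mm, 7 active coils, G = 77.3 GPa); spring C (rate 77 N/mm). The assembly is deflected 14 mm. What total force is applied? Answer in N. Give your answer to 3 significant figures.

k_A = Gd⁴/(8D³N_a) = (75.8×10³)(11.2⁴)/(8·55.0³·6) = 149.35 N/mm
k_B = Gd⁴/(8D³N_a) = (77.3×10³)(4.1⁴)/(8·37.0³·7) = 7.7005 N/mm
Parallel: k_eq = 149.35 + 7.7005 + 77 = 234.05 N/mm
F = k_eq·δ = 234.05·14 = 3276.7 N

3280 N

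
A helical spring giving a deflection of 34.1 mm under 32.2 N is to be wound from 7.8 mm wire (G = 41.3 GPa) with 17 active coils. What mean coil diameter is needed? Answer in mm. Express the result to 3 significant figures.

Required rate k = F/δ = 32.2/34.1 = 0.94428 N/mm
D = (Gd⁴/(8N_a·k))^(1/3) = (41.3×10³·7.8⁴/(8·17·0.94428))^(1/3)
  = (1.19039e+06)^(1/3) = 105.9813 mm

106 mm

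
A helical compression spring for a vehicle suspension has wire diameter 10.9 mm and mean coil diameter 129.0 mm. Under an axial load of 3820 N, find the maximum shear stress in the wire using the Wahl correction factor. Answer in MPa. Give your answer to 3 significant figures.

1090 MPa

Spring index C = D/d = 129.0/10.9 = 11.8349
K_W = (4C−1)/(4C−4) + 0.615/C = 46.339/43.339 + 0.0520 = 1.1212
τ₀ = 8FD/(πd³) = 8·3820·129.0/(π·10.9³) = 3.94224e+06/4068.5 = 968.98 MPa
τ_max = K·τ₀ = 1.1212 × 968.98 = 1086.4 MPa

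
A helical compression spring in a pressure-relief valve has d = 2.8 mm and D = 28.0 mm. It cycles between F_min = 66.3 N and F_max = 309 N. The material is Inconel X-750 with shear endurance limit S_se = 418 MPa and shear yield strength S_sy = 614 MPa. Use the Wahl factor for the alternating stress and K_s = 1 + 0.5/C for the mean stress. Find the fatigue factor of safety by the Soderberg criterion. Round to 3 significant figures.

0.471

C = D/d = 28.0/2.8 = 10.0000; K_W = (4C−1)/(4C−4)+0.615/C = 1.1448; K_s = 1+0.5/C = 1.0500
F_a = (F_max−F_min)/2 = 121.35 N; F_m = (F_max+F_min)/2 = 187.65 N
τ_a = K_W·8F_aD/(πd³) = 1.1448 × 394.15 = 451.24 MPa
τ_m = K_s·8F_mD/(πd³) = 1.0500 × 609.5 = 639.97 MPa
Soderberg: 1/n_f = τ_a/S_se + τ_m/S_sy = 451.24/418 + 639.97/614 = 1.07952 + 1.04230 = 2.1218
n_f = 1/2.1218 = 0.4713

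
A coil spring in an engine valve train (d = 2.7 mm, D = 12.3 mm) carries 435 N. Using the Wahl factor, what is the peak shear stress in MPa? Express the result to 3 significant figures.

932 MPa

Spring index C = D/d = 12.3/2.7 = 4.5556
K_W = (4C−1)/(4C−4) + 0.615/C = 17.222/14.222 + 0.1350 = 1.3459
τ₀ = 8FD/(πd³) = 8·435·12.3/(π·2.7³) = 42804/61.836 = 692.22 MPa
τ_max = K·τ₀ = 1.3459 × 692.22 = 931.68 MPa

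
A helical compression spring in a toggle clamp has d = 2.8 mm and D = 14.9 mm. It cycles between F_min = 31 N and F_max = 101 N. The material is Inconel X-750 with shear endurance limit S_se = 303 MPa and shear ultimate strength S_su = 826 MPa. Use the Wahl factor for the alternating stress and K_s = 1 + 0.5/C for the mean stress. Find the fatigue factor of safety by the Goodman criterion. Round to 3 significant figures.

2.45

C = D/d = 14.9/2.8 = 5.3214; K_W = (4C−1)/(4C−4)+0.615/C = 1.2891; K_s = 1+0.5/C = 1.0940
F_a = (F_max−F_min)/2 = 35 N; F_m = (F_max+F_min)/2 = 66 N
τ_a = K_W·8F_aD/(πd³) = 1.2891 × 60.495 = 77.986 MPa
τ_m = K_s·8F_mD/(πd³) = 1.0940 × 114.08 = 124.8 MPa
Goodman: 1/n_f = τ_a/S_se + τ_m/S_su = 77.986/303 + 124.8/826 = 0.25738 + 0.15108 = 0.40846
n_f = 1/0.40846 = 2.448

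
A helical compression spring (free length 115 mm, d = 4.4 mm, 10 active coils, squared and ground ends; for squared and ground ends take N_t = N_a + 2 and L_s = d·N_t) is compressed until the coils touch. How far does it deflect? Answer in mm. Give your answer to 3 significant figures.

N_t = 12; L_s = 4.4·12 = 52.8 mm
δ_solid = L₀ − L_s = 115 − 52.8 = 62.2 mm

62.2 mm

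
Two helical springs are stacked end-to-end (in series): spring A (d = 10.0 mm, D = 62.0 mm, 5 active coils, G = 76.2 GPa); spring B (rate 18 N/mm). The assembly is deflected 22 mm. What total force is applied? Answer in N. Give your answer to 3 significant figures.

323 N

k_A = Gd⁴/(8D³N_a) = (76.2×10³)(10.0⁴)/(8·62.0³·5) = 79.932 N/mm
Series: 1/k_eq = 1/79.932 + 1/18 = 0.068066; k_eq = 14.692 N/mm
F = k_eq·δ = 14.692·22 = 323.21 N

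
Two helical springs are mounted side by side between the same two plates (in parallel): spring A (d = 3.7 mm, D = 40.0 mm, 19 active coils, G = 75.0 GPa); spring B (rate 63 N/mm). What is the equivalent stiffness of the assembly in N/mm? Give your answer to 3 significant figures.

64.4 N/mm

k_A = Gd⁴/(8D³N_a) = (75.0×10³)(3.7⁴)/(8·40.0³·19) = 1.4449 N/mm
Parallel: k_eq = 1.4449 + 63 = 64.445 N/mm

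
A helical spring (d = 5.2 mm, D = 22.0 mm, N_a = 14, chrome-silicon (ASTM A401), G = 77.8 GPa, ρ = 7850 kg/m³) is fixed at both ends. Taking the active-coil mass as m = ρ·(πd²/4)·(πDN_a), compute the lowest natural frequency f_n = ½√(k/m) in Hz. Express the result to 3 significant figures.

k = Gd⁴/(8D³N_a) = (77.8×10³)(5.2⁴)/(8·22.0³·14) = 47.699 N/mm = 47699 N/m
Wire length L = πDN_a = π·22.0·14 = 967.61 mm
m = ρ·(πd²/4)·L = 7850 × 21.237×10⁻⁶ m² × 0.96761 m = 0.16131 kg
f_n = ½√(k/m) = 0.5·√(47699/0.16131) = 0.5·√(2.9569e+05) = 271.89 Hz

272 Hz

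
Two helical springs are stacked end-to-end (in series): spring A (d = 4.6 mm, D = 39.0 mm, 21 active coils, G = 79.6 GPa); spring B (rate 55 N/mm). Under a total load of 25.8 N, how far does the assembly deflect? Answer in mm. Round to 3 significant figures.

k_A = Gd⁴/(8D³N_a) = (79.6×10³)(4.6⁴)/(8·39.0³·21) = 3.5764 N/mm
Series: 1/k_eq = 1/3.5764 + 1/55 = 0.2978; k_eq = 3.358 N/mm
δ = F/k_eq = 25.8/3.358 = 7.6831 mm

7.68 mm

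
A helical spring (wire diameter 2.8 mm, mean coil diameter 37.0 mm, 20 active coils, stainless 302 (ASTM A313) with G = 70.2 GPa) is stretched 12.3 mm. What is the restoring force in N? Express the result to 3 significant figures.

6.55 N

k = Gd⁴/(8D³N_a) = (70.2×10³)(2.8⁴)/(8·37.0³·20) = 0.53241 N/mm
F = k·δ = 0.53241 × 12.3 = 6.5486 N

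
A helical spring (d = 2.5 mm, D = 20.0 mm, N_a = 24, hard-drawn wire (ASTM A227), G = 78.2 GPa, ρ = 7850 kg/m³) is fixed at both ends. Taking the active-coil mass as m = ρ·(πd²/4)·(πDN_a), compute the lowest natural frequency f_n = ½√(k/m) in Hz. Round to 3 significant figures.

92.5 Hz

k = Gd⁴/(8D³N_a) = (78.2×10³)(2.5⁴)/(8·20.0³·24) = 1.9887 N/mm = 1988.7 N/m
Wire length L = πDN_a = π·20.0·24 = 1508 mm
m = ρ·(πd²/4)·L = 7850 × 4.9087×10⁻⁶ m² × 1.508 m = 0.058107 kg
f_n = ½√(k/m) = 0.5·√(1988.7/0.058107) = 0.5·√(34225) = 92.5 Hz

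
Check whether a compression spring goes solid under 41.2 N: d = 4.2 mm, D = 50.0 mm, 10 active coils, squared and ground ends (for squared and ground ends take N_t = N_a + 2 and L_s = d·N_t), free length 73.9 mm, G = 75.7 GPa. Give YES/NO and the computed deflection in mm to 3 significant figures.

k = Gd⁴/(8D³N_a) = (75.7×10³)(4.2⁴)/(8·50.0³·10) = 2.3556 N/mm
N_t = 12; L_s = 4.2·12 = 50.4 mm; δ_solid = L₀ − L_s = 73.9 − 50.4 = 23.5 mm
δ = F/k = 41.2/2.3556 = 17.491 mm
δ < δ_solid → spring does not go solid

NO, δ = 17.5 mm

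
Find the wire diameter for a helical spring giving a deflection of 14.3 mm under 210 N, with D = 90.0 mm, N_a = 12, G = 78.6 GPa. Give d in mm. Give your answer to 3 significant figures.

10.7 mm

Required rate k = F/δ = 210/14.3 = 14.685 N/mm
d = (8D³N_a·k / G)^(1/4) = (8·90.0³·12·14.685 / (78.6×10³))^0.25
  = (13076)^0.25 = 10.6934 mm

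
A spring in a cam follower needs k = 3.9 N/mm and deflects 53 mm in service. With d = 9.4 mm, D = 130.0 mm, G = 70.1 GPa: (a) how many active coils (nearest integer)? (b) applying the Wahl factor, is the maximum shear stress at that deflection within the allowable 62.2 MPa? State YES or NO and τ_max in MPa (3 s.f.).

(a) 8 coils; (b) NO, τ_max = 90.7 MPa

N_a = Gd⁴/(8D³k) = (70.1×10³)(9.4⁴)/(8·130.0³·3.9) = 7.984 → N_a = 8
Actual rate k = Gd⁴/(8D³·8) = 3.8924 N/mm
Working load F = kδ = 3.8924·53 = 206.3 N
C = 130.0/9.4 = 13.8298; K_W = (4C−1)/(4C−4)+0.615/C = 1.1029
τ_max = K_W·8FD/(πd³) = 1.1029·82.223 = 90.686 MPa
τ_max > 62.2 MPa → exceeds allowable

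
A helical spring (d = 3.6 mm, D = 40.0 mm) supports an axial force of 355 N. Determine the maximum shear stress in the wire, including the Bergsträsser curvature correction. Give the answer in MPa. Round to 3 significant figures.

869 MPa

Spring index C = D/d = 40.0/3.6 = 11.1111
K_B = (4C+2)/(4C−3) = 46.444/41.444 = 1.1206
τ₀ = 8FD/(πd³) = 8·355·40.0/(π·3.6³) = 113600/146.57 = 775.03 MPa
τ_max = K·τ₀ = 1.1206 × 775.03 = 868.54 MPa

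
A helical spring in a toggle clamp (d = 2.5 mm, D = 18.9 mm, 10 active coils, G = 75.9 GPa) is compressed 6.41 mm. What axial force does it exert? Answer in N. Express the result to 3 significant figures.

k = Gd⁴/(8D³N_a) = (75.9×10³)(2.5⁴)/(8·18.9³·10) = 5.4894 N/mm
F = k·δ = 5.4894 × 6.41 = 35.187 N

35.2 N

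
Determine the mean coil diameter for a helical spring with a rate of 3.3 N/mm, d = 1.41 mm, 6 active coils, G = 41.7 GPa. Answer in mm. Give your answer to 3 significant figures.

D = (Gd⁴/(8N_a·k))^(1/3) = (41.7×10³·1.41⁴/(8·6·3.3))^(1/3)
  = (1040.54)^(1/3) = 10.1333 mm

10.1 mm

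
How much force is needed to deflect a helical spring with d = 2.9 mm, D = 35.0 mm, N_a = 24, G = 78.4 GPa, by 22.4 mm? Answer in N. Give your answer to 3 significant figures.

k = Gd⁴/(8D³N_a) = (78.4×10³)(2.9⁴)/(8·35.0³·24) = 0.6736 N/mm
F = k·δ = 0.6736 × 22.4 = 15.089 N

15.1 N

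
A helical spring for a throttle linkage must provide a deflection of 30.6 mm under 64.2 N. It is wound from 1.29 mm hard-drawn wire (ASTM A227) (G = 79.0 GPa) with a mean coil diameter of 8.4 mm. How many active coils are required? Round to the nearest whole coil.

Required rate k = F/δ = 64.2/30.6 = 2.098 N/mm
N_a = Gd⁴/(8D³k) = (79.0×10³ × 1.29⁴)/(8 × 8.4³ × 2.098)
    = 218769 / 9948.13 = 21.99 → 22 coils

22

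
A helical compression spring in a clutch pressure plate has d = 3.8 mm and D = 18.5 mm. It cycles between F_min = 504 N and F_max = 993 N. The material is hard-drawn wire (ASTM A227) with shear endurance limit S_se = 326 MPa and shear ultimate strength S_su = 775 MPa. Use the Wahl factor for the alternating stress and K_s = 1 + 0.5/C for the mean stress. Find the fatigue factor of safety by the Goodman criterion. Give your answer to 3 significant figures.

C = D/d = 18.5/3.8 = 4.8684; K_W = (4C−1)/(4C−4)+0.615/C = 1.3202; K_s = 1+0.5/C = 1.1027
F_a = (F_max−F_min)/2 = 244.5 N; F_m = (F_max+F_min)/2 = 748.5 N
τ_a = K_W·8F_aD/(πd³) = 1.3202 × 209.91 = 277.13 MPa
τ_m = K_s·8F_mD/(πd³) = 1.1027 × 642.62 = 708.62 MPa
Goodman: 1/n_f = τ_a/S_se + τ_m/S_su = 277.13/326 + 708.62/775 = 0.85009 + 0.91434 = 1.7644
n_f = 1/1.7644 = 0.5668

0.567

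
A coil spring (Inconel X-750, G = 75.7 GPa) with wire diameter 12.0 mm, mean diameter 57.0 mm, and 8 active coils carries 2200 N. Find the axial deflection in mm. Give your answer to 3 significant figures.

k = Gd⁴/(8D³N_a) = (75.7×10³)(12.0⁴)/(8·57.0³·8) = 132.44 N/mm
δ = F/k = 2200 / 132.44 = 16.611 mm

16.6 mm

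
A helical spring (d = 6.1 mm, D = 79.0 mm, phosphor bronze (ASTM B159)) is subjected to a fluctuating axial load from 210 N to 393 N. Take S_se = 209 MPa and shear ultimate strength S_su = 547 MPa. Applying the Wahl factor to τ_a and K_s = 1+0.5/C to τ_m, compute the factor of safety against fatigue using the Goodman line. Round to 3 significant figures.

C = D/d = 79.0/6.1 = 12.9508; K_W = (4C−1)/(4C−4)+0.615/C = 1.1102; K_s = 1+0.5/C = 1.0386
F_a = (F_max−F_min)/2 = 91.5 N; F_m = (F_max+F_min)/2 = 301.5 N
τ_a = K_W·8F_aD/(πd³) = 1.1102 × 81.096 = 90.036 MPa
τ_m = K_s·8F_mD/(πd³) = 1.0386 × 267.22 = 277.53 MPa
Goodman: 1/n_f = τ_a/S_se + τ_m/S_su = 90.036/209 + 277.53/547 = 0.43080 + 0.50738 = 0.93817
n_f = 1/0.93817 = 1.066

1.07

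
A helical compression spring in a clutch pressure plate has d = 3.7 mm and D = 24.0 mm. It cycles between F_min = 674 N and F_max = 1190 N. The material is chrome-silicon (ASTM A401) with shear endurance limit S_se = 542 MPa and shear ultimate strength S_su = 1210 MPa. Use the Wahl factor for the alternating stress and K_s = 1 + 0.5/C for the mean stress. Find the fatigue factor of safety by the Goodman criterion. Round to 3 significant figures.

0.585

C = D/d = 24.0/3.7 = 6.4865; K_W = (4C−1)/(4C−4)+0.615/C = 1.2315; K_s = 1+0.5/C = 1.0771
F_a = (F_max−F_min)/2 = 258 N; F_m = (F_max+F_min)/2 = 932 N
τ_a = K_W·8F_aD/(πd³) = 1.2315 × 311.29 = 383.36 MPa
τ_m = K_s·8F_mD/(πd³) = 1.0771 × 1124.5 = 1211.2 MPa
Goodman: 1/n_f = τ_a/S_se + τ_m/S_su = 383.36/542 + 1211.2/1210 = 0.70730 + 1.00098 = 1.7083
n_f = 1/1.7083 = 0.5854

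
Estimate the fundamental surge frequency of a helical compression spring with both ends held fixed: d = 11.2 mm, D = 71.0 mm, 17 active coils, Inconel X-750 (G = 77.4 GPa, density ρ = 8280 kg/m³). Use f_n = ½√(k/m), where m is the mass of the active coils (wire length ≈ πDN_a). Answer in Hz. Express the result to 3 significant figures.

45.0 Hz

k = Gd⁴/(8D³N_a) = (77.4×10³)(11.2⁴)/(8·71.0³·17) = 25.021 N/mm = 25021 N/m
Wire length L = πDN_a = π·71.0·17 = 3791.9 mm
m = ρ·(πd²/4)·L = 8280 × 98.52×10⁻⁶ m² × 3.7919 m = 3.0932 kg
f_n = ½√(k/m) = 0.5·√(25021/3.0932) = 0.5·√(8088.8) = 44.969 Hz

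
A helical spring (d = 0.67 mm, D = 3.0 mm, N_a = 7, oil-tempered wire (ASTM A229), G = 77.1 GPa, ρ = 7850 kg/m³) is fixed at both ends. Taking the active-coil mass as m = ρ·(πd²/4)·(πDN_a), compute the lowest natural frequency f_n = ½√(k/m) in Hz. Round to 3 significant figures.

k = Gd⁴/(8D³N_a) = (77.1×10³)(0.67⁴)/(8·3.0³·7) = 10.275 N/mm = 10275 N/m
Wire length L = πDN_a = π·3.0·7 = 65.973 mm
m = ρ·(πd²/4)·L = 7850 × 0.35257×10⁻⁶ m² × 0.065973 m = 0.00018259 kg
f_n = ½√(k/m) = 0.5·√(10275/0.00018259) = 0.5·√(5.6276e+07) = 3750.9 Hz

3750 Hz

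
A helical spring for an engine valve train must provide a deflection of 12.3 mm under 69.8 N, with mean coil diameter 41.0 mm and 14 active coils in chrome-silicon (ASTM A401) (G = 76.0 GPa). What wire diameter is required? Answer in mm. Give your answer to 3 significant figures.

4.90 mm

Required rate k = F/δ = 69.8/12.3 = 5.6748 N/mm
d = (8D³N_a·k / G)^(1/4) = (8·41.0³·14·5.6748 / (76.0×10³))^0.25
  = (576.38)^0.25 = 4.8998 mm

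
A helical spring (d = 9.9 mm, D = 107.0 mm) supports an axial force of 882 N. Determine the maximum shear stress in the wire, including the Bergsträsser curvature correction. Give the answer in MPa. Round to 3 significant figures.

Spring index C = D/d = 107.0/9.9 = 10.8081
K_B = (4C+2)/(4C−3) = 45.232/40.232 = 1.1243
τ₀ = 8FD/(πd³) = 8·882·107.0/(π·9.9³) = 754992/3048.3 = 247.68 MPa
τ_max = K·τ₀ = 1.1243 × 247.68 = 278.46 MPa

278 MPa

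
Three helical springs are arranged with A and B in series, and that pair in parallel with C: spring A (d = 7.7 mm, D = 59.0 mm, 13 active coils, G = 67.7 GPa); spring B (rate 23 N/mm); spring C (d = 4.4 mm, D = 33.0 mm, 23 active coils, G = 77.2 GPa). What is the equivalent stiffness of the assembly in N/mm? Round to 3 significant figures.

11.9 N/mm

k_A = Gd⁴/(8D³N_a) = (67.7×10³)(7.7⁴)/(8·59.0³·13) = 11.142 N/mm
k_C = Gd⁴/(8D³N_a) = (77.2×10³)(4.4⁴)/(8·33.0³·23) = 4.3759 N/mm
Springs A,B series: k_AB = 1/(1/11.142+1/23) = 7.5059 N/mm; parallel with C: k_eq = 7.5059+4.3759 = 11.882 N/mm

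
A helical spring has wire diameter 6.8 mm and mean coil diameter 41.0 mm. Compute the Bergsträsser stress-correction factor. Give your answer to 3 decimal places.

1.237

C = D/d = 41.0/6.8 = 6.0294
K_B = (4C+2)/(4C−3) = 26.118/21.118 = 1.2368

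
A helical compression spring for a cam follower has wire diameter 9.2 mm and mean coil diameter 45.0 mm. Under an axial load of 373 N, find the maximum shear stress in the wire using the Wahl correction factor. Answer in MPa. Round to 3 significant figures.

Spring index C = D/d = 45.0/9.2 = 4.8913
K_W = (4C−1)/(4C−4) + 0.615/C = 18.565/15.565 + 0.1257 = 1.3185
τ₀ = 8FD/(πd³) = 8·373·45.0/(π·9.2³) = 134280/2446.3 = 54.891 MPa
τ_max = K·τ₀ = 1.3185 × 54.891 = 72.372 MPa

72.4 MPa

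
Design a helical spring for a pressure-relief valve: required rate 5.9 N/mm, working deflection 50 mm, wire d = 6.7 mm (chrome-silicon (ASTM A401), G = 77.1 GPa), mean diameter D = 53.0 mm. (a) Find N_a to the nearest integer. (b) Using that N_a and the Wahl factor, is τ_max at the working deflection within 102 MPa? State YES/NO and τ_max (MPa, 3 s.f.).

(a) 22 coils; (b) NO, τ_max = 158 MPa

N_a = Gd⁴/(8D³k) = (77.1×10³)(6.7⁴)/(8·53.0³·5.9) = 22.11 → N_a = 22
Actual rate k = Gd⁴/(8D³·22) = 5.9294 N/mm
Working load F = kδ = 5.9294·50 = 296.47 N
C = 53.0/6.7 = 7.9104; K_W = (4C−1)/(4C−4)+0.615/C = 1.1863
τ_max = K_W·8FD/(πd³) = 1.1863·133.04 = 157.82 MPa
τ_max > 102 MPa → exceeds allowable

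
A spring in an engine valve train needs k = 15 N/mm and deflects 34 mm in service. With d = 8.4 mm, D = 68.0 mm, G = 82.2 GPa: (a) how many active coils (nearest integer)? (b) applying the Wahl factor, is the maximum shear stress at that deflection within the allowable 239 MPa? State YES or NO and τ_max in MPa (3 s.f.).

N_a = Gd⁴/(8D³k) = (82.2×10³)(8.4⁴)/(8·68.0³·15) = 10.85 → N_a = 11
Actual rate k = Gd⁴/(8D³·11) = 14.79 N/mm
Working load F = kδ = 14.79·34 = 502.87 N
C = 68.0/8.4 = 8.0952; K_W = (4C−1)/(4C−4)+0.615/C = 1.1817
τ_max = K_W·8FD/(πd³) = 1.1817·146.92 = 173.61 MPa
τ_max ≤ 239 MPa → acceptable

(a) 11 coils; (b) YES, τ_max = 174 MPa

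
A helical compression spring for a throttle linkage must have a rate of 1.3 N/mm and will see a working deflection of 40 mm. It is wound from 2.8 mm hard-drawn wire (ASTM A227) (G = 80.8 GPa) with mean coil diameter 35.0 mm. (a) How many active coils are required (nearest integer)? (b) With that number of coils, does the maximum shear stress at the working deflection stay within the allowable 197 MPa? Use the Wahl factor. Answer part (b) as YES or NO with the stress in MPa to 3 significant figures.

(a) 11 coils; (b) NO, τ_max = 238 MPa

N_a = Gd⁴/(8D³k) = (80.8×10³)(2.8⁴)/(8·35.0³·1.3) = 11.14 → N_a = 11
Actual rate k = Gd⁴/(8D³·11) = 1.3163 N/mm
Working load F = kδ = 1.3163·40 = 52.652 N
C = 35.0/2.8 = 12.5000; K_W = (4C−1)/(4C−4)+0.615/C = 1.1144
τ_max = K_W·8FD/(πd³) = 1.1144·213.77 = 238.23 MPa
τ_max > 197 MPa → exceeds allowable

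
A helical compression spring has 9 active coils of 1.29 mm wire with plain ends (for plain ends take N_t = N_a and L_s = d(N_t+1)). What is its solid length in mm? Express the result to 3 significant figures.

12.9 mm

plain ends: N_t = N_a = 9
L_s = d·(N_t+1) = 1.29 × 10 = 12.9 mm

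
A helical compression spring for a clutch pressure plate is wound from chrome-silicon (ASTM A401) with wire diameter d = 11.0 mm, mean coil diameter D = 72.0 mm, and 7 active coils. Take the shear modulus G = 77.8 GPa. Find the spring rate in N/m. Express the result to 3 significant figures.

54500 N/m

k = Gd⁴/(8D³N_a) = (77.8×10³ × 11.0⁴) / (8 × 72.0³ × 7)
  = 1.13907e+09 / 2.09019e+07 = 54.496 N/mm = 54496 N/m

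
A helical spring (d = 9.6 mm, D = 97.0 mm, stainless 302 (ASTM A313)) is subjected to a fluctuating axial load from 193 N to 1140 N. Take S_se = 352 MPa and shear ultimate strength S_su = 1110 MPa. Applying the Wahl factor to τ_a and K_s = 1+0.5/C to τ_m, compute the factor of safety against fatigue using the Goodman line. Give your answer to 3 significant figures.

C = D/d = 97.0/9.6 = 10.1042; K_W = (4C−1)/(4C−4)+0.615/C = 1.1432; K_s = 1+0.5/C = 1.0495
F_a = (F_max−F_min)/2 = 473.5 N; F_m = (F_max+F_min)/2 = 666.5 N
τ_a = K_W·8F_aD/(πd³) = 1.1432 × 132.2 = 151.13 MPa
τ_m = K_s·8F_mD/(πd³) = 1.0495 × 186.08 = 195.29 MPa
Goodman: 1/n_f = τ_a/S_se + τ_m/S_su = 151.13/352 + 195.29/1110 = 0.42935 + 0.17593 = 0.60529
n_f = 1/0.60529 = 1.652

1.65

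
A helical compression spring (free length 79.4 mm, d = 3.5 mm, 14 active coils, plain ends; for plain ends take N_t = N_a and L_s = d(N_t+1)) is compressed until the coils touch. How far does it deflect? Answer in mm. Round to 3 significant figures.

26.9 mm

N_t = 14; L_s = 3.5·15 = 52.5 mm
δ_solid = L₀ − L_s = 79.4 − 52.5 = 26.9 mm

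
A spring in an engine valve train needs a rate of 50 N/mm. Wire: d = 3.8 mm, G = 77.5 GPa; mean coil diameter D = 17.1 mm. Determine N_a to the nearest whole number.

8

N_a = Gd⁴/(8D³k) = (77.5×10³ × 3.8⁴)/(8 × 17.1³ × 50)
    = 1.61598e+07 / 2.00008e+06 = 8.08 → 8 coils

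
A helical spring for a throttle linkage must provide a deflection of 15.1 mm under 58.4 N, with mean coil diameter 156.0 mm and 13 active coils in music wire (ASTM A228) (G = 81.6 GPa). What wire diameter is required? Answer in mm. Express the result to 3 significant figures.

11.7 mm

Required rate k = F/δ = 58.4/15.1 = 3.8675 N/mm
d = (8D³N_a·k / G)^(1/4) = (8·156.0³·13·3.8675 / (81.6×10³))^0.25
  = (18713)^0.25 = 11.6960 mm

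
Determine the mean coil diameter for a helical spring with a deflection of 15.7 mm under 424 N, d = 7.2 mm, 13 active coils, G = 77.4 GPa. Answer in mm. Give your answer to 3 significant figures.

Required rate k = F/δ = 424/15.7 = 27.006 N/mm
D = (Gd⁴/(8N_a·k))^(1/3) = (77.4×10³·7.2⁴/(8·13·27.006))^(1/3)
  = (74057.9)^(1/3) = 41.9943 mm

42.0 mm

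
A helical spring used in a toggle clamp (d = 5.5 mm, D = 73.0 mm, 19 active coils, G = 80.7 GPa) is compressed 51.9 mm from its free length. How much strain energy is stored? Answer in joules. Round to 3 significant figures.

1.68 J

k = Gd⁴/(8D³N_a) = (80.7×10³)(5.5⁴)/(8·73.0³·19) = 1.2489 N/mm
U = ½kδ² = 0.5 × 1.2489 × 51.9² = 1682 N·mm = 1.682 J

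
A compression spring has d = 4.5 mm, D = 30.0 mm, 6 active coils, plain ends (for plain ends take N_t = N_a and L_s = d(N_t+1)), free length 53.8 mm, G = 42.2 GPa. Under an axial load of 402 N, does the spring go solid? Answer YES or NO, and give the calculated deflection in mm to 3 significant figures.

k = Gd⁴/(8D³N_a) = (42.2×10³)(4.5⁴)/(8·30.0³·6) = 13.352 N/mm
N_t = 6; L_s = 4.5·7 = 31.5 mm; δ_solid = L₀ − L_s = 53.8 − 31.5 = 22.3 mm
δ = F/k = 402/13.352 = 30.107 mm
δ ≥ δ_solid → spring goes solid

YES, δ = 30.1 mm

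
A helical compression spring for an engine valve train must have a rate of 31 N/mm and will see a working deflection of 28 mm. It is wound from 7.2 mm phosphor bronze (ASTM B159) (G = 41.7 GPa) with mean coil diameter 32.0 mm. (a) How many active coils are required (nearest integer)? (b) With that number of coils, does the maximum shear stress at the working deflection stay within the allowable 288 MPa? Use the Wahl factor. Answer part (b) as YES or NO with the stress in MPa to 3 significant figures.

(a) 14 coils; (b) YES, τ_max = 253 MPa

N_a = Gd⁴/(8D³k) = (41.7×10³)(7.2⁴)/(8·32.0³·31) = 13.79 → N_a = 14
Actual rate k = Gd⁴/(8D³·14) = 30.535 N/mm
Working load F = kδ = 30.535·28 = 854.98 N
C = 32.0/7.2 = 4.4444; K_W = (4C−1)/(4C−4)+0.615/C = 1.3561
τ_max = K_W·8FD/(πd³) = 1.3561·186.66 = 253.13 MPa
τ_max ≤ 288 MPa → acceptable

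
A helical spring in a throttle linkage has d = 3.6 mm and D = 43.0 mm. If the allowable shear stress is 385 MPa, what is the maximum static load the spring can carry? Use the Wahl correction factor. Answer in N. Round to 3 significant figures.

C = D/d = 43.0/3.6 = 11.9444
K_W = (4C−1)/(4C−4) + 0.615/C = 46.778/43.778 + 0.0515 = 1.1200
τ_max = K·8FD/(πd³) → F_max = τ_allow·πd³/(8DK)
F_max = 385·π·3.6³/(8·43.0·1.1200) = 56431/385.29 = 146.47 N

146 N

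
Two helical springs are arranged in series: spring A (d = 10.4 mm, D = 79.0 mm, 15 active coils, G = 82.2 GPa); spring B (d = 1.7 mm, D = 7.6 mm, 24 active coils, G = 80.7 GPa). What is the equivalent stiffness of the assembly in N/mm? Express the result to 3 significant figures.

5.36 N/mm

k_A = Gd⁴/(8D³N_a) = (82.2×10³)(10.4⁴)/(8·79.0³·15) = 16.253 N/mm
k_B = Gd⁴/(8D³N_a) = (80.7×10³)(1.7⁴)/(8·7.6³·24) = 7.997 N/mm
Series: 1/k_eq = 1/16.253 + 1/7.997 = 0.18657; k_eq = 5.3598 N/mm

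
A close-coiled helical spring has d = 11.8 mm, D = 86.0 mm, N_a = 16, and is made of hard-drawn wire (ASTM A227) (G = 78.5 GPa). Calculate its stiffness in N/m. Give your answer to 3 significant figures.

18700 N/m

k = Gd⁴/(8D³N_a) = (78.5×10³ × 11.8⁴) / (8 × 86.0³ × 16)
  = 1.52194e+09 / 8.14152e+07 = 18.694 N/mm = 18694 N/m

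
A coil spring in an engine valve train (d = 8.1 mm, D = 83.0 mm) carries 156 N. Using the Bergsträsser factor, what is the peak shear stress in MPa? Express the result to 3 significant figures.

70.2 MPa

Spring index C = D/d = 83.0/8.1 = 10.2469
K_B = (4C+2)/(4C−3) = 42.988/37.988 = 1.1316
τ₀ = 8FD/(πd³) = 8·156·83.0/(π·8.1³) = 103584/1669.6 = 62.042 MPa
τ_max = K·τ₀ = 1.1316 × 62.042 = 70.208 MPa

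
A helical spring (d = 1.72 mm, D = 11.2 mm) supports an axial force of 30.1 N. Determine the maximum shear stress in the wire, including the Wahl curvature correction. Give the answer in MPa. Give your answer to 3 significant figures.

Spring index C = D/d = 11.2/1.72 = 6.5116
K_W = (4C−1)/(4C−4) + 0.615/C = 25.047/22.047 + 0.0944 = 1.2305
τ₀ = 8FD/(πd³) = 8·30.1·11.2/(π·1.72³) = 2696.96/15.986 = 168.71 MPa
τ_max = K·τ₀ = 1.2305 × 168.71 = 207.6 MPa

208 MPa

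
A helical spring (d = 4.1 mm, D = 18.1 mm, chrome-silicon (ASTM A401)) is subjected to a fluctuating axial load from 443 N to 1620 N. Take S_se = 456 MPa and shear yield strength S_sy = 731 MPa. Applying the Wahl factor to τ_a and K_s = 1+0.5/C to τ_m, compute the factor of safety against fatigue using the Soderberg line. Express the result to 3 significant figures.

0.450

C = D/d = 18.1/4.1 = 4.4146; K_W = (4C−1)/(4C−4)+0.615/C = 1.3590; K_s = 1+0.5/C = 1.1133
F_a = (F_max−F_min)/2 = 588.5 N; F_m = (F_max+F_min)/2 = 1031.5 N
τ_a = K_W·8F_aD/(πd³) = 1.3590 × 393.56 = 534.83 MPa
τ_m = K_s·8F_mD/(πd³) = 1.1133 × 689.82 = 767.95 MPa
Soderberg: 1/n_f = τ_a/S_se + τ_m/S_sy = 534.83/456 + 767.95/731 = 1.17288 + 1.05055 = 2.2234
n_f = 1/2.2234 = 0.4498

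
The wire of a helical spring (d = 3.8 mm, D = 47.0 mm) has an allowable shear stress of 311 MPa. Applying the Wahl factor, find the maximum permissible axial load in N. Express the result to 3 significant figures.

128 N

C = D/d = 47.0/3.8 = 12.3684
K_W = (4C−1)/(4C−4) + 0.615/C = 48.474/45.474 + 0.0497 = 1.1157
τ_max = K·8FD/(πd³) → F_max = τ_allow·πd³/(8DK)
F_max = 311·π·3.8³/(8·47.0·1.1157) = 53612/419.5 = 127.8 N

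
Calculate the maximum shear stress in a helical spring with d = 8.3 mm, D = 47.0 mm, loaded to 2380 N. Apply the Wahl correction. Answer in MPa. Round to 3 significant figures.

632 MPa

Spring index C = D/d = 47.0/8.3 = 5.6627
K_W = (4C−1)/(4C−4) + 0.615/C = 21.651/18.651 + 0.1086 = 1.2695
τ₀ = 8FD/(πd³) = 8·2380·47.0/(π·8.3³) = 894880/1796.3 = 498.17 MPa
τ_max = K·τ₀ = 1.2695 × 498.17 = 632.41 MPa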